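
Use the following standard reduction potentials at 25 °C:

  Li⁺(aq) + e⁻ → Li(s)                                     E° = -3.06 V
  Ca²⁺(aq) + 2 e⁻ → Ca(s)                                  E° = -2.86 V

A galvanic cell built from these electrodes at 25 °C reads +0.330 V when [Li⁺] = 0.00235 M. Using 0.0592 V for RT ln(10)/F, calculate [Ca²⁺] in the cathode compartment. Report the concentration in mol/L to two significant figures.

0.14 M

Ca²⁺/Ca is the cathode, Li⁺/Li the anode: E°cell = +0.20 V, n = 2.
Overall reaction: Ca²⁺(aq) + 2 Li(s) → Ca(s) + 2 Li⁺(aq); Q = [Li⁺]^2/[Ca²⁺]^1.
From E = E° − (0.0592/n) log Q: log Q = (E° − E)·n/0.0592 = (+0.20 − (+0.330))·2/0.0592 = -4.3919.
So 1·log[Ca²⁺] = 2·log(0.00235) − log Q = -5.2579 − (-4.3919) = -0.8660; [Ca²⁺] = 10^(-0.8660) ≈ 0.14 M.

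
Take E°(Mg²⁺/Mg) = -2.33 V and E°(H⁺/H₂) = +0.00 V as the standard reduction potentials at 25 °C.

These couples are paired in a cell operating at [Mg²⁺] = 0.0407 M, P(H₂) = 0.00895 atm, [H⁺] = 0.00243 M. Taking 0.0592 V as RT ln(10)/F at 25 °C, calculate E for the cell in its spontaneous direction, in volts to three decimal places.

H⁺/H₂ is the cathode (higher E°), Mg²⁺/Mg the anode: E°cell = +0.00 − (-2.33) = +2.33 V, n = 2.
Overall: 2 H⁺(aq) + Mg(s) → H₂(g) + Mg²⁺(aq)
Q = P(H₂)·[Mg²⁺] / ([H⁺]^2); log Q = 1.790.
E = E° − (0.0592/n) log Q = +2.33 − (0.0592/2)(1.790) = +2.277 V.

+2.277 V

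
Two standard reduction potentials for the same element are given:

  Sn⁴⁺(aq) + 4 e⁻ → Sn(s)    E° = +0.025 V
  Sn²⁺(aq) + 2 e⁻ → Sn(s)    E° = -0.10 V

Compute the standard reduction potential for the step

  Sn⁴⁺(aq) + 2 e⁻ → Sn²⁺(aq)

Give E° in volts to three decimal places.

+0.150 V

Sequential free energies add, so n₃E°₃ = n₁E°₁ + n₂E°₂.
With n₃ = 4, and the known step contributing 2×(-0.10) V, the unknown satisfies 2·E° = 4×(+0.025) − 2×(-0.10) = +0.300.
E° = +0.300 / 2 = +0.150 V.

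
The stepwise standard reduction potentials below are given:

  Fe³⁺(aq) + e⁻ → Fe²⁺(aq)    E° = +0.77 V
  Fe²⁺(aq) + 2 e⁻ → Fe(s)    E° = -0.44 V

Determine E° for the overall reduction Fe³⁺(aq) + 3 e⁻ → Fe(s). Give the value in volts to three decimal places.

-0.037 V

Adding the free-energy changes (−nFE°) of the two steps gives −n₃FE°₃ = −n₁FE°₁ − n₂FE°₂.
E°₃ = (1×+0.77 + 2×-0.44) / 3 = (-0.110) / 3 = -0.037 V.
E° values themselves are not directly additive — weighting by electron count is essential.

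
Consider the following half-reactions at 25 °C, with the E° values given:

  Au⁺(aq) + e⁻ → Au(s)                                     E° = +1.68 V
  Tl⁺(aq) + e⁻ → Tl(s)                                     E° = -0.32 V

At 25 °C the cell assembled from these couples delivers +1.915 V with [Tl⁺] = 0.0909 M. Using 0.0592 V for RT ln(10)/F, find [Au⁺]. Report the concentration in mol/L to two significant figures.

0.0033 M

Au⁺/Au is the cathode, Tl⁺/Tl the anode: E°cell = +2.00 V, n = 1.
Overall reaction: Au⁺(aq) + Tl(s) → Au(s) + Tl⁺(aq); Q = [Tl⁺]^1/[Au⁺]^1.
From E = E° − (0.0592/n) log Q: log Q = (E° − E)·n/0.0592 = (+2.00 − (+1.915))·1/0.0592 = 1.4358.
So 1·log[Au⁺] = 1·log(0.0909) − log Q = -1.0414 − (1.4358) = -2.4772; [Au⁺] = 10^(-2.4772) ≈ 0.0033 M.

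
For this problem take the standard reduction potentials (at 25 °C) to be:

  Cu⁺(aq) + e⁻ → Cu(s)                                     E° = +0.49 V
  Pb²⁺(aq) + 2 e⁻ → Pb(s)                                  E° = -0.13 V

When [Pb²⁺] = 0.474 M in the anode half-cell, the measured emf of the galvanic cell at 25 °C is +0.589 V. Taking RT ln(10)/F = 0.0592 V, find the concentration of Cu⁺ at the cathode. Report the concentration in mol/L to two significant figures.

0.21 M

Cu⁺/Cu is the cathode, Pb²⁺/Pb the anode: E°cell = +0.62 V, n = 2.
Overall reaction: 2 Cu⁺(aq) + Pb(s) → 2 Cu(s) + Pb²⁺(aq); Q = [Pb²⁺]^1/[Cu⁺]^2.
From E = E° − (0.0592/n) log Q: log Q = (E° − E)·n/0.0592 = (+0.62 − (+0.589))·2/0.0592 = 1.0473.
So 2·log[Cu⁺] = 1·log(0.474) − log Q = -0.3242 − (1.0473) = -1.3715; log[Cu⁺] = -1.3715 / 2 = -0.6857; [Cu⁺] = 10^(-0.6857) ≈ 0.21 M.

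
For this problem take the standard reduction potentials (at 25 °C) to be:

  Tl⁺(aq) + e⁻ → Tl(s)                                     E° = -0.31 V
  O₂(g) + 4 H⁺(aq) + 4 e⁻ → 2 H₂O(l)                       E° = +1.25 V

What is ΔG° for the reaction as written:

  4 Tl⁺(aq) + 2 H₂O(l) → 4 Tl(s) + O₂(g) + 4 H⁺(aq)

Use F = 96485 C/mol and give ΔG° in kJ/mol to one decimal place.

As written, Tl⁺/Tl is reduced (cathode) and O₂/H₂O is oxidised (anode), so E°cell = (-0.31) − (+1.25) = -1.56 V.
Balancing electrons gives n = 4.
ΔG° = −nFE° = −(4)(96485)(-1.56) = 602,066 J = +602.1 kJ/mol.

+602.1 kJ/mol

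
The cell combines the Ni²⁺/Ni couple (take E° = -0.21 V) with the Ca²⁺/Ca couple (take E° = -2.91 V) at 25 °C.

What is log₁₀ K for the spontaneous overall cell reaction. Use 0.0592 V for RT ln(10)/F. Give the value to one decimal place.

91.2

Cathode: Ni²⁺/Ni; anode: Ca²⁺/Ca. E°cell = +2.70 V, n = 2.
log K = nE°cell / 0.0592 = (2)(+2.70) / 0.0592 = 91.2.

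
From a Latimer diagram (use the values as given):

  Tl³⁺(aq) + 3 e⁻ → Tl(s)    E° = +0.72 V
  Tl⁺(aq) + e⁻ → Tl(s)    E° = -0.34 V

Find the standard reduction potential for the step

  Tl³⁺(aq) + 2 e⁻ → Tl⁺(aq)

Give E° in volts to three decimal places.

+1.250 V

Sequential free energies add, so n₃E°₃ = n₁E°₁ + n₂E°₂.
With n₃ = 3, and the known step contributing 1×(-0.34) V, the unknown satisfies 2·E° = 3×(+0.72) − 1×(-0.34) = +2.500.
E° = +2.500 / 2 = +1.250 V.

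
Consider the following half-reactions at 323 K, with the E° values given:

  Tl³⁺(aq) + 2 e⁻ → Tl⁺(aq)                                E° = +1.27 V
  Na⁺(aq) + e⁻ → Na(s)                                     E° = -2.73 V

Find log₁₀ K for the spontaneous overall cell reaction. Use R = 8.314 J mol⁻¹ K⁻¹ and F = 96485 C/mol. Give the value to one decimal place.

Cathode: Tl³⁺/Tl⁺; anode: Na⁺/Na. E°cell = (+1.27) − (-2.73) = +4.00 V, with n = 2.
ΔG° = −nFE° = −RT ln K, so ln K = nFE°/(RT) = (2)(96485)(+4.00) / ((8.314)(323)) = 287.433.
log₁₀ K = 287.433 / ln 10 = 124.8.

124.8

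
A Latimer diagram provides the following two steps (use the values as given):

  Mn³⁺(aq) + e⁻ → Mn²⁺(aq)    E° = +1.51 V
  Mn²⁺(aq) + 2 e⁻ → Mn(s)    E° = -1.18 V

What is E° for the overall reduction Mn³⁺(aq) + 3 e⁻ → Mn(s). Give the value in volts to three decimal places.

-0.283 V

Adding the free-energy changes (−nFE°) of the two steps gives −n₃FE°₃ = −n₁FE°₁ − n₂FE°₂.
E°₃ = (1×+1.51 + 2×-1.18) / 3 = (-0.850) / 3 = -0.283 V.
Simply averaging or adding the two E° values would be wrong; the electron-weighted sum is required.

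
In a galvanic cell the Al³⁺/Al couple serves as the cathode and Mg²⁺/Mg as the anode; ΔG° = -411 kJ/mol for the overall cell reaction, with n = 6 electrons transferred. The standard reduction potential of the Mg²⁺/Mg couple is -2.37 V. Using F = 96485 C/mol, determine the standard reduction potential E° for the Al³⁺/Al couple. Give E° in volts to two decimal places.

-1.66 V

E°cell = −ΔG°/(nF) = −(-411×10³)/((6)(96485)) = +0.710 V.
Since Al³⁺/Al is the cathode and Mg²⁺/Mg the anode, E°cell = E°(Al³⁺/Al) − E°(Mg²⁺/Mg).
So E°(Al³⁺/Al) = E°cell + E°(Mg²⁺/Mg) = +0.710 + (-2.37) = -1.66 V.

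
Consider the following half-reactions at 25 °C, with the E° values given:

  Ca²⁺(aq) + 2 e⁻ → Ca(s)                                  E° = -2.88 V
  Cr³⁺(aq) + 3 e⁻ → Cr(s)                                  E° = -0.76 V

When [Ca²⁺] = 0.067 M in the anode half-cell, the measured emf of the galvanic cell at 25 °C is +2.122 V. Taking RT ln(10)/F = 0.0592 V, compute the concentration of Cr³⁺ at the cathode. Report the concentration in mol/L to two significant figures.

0.022 M

Cr³⁺/Cr is the cathode, Ca²⁺/Ca the anode: E°cell = +2.12 V, n = 6.
Overall reaction: 2 Cr³⁺(aq) + 3 Ca(s) → 2 Cr(s) + 3 Ca²⁺(aq); Q = [Ca²⁺]^3/[Cr³⁺]^2.
From E = E° − (0.0592/n) log Q: log Q = (E° − E)·n/0.0592 = (+2.12 − (+2.122))·6/0.0592 = -0.2027.
So 2·log[Cr³⁺] = 3·log(0.067) − log Q = -3.5218 − (-0.2027) = -3.3191; log[Cr³⁺] = -3.3191 / 2 = -1.6596; [Cr³⁺] = 10^(-1.6596) ≈ 0.022 M.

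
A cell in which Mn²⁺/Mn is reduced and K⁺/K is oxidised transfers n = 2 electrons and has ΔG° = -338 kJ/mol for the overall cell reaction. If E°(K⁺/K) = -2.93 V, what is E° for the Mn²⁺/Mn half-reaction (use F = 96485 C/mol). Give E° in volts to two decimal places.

E°cell = −ΔG°/(nF) = −(-338×10³)/((2)(96485)) = +1.752 V.
Since Mn²⁺/Mn is the cathode and K⁺/K the anode, E°cell = E°(Mn²⁺/Mn) − E°(K⁺/K).
So E°(Mn²⁺/Mn) = E°cell + E°(K⁺/K) = +1.752 + (-2.93) = -1.18 V.

-1.18 V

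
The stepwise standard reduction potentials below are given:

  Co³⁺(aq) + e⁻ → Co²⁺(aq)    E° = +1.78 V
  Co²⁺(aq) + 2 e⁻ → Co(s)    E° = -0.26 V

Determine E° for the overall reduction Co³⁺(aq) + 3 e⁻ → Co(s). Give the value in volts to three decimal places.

+0.420 V

Adding the free-energy changes (−nFE°) of the two steps gives −n₃FE°₃ = −n₁FE°₁ − n₂FE°₂.
E°₃ = (1×+1.78 + 2×-0.26) / 3 = (+1.260) / 3 = +0.420 V.
Simply averaging or adding the two E° values would be wrong; the electron-weighted sum is required.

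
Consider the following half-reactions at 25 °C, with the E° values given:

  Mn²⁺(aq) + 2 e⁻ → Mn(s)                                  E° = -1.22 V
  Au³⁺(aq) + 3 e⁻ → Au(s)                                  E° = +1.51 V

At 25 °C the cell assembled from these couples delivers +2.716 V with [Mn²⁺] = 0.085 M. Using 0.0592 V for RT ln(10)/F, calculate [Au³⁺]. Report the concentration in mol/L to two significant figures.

Au³⁺/Au is the cathode, Mn²⁺/Mn the anode: E°cell = +2.73 V, n = 6.
Overall reaction: 2 Au³⁺(aq) + 3 Mn(s) → 2 Au(s) + 3 Mn²⁺(aq); Q = [Mn²⁺]^3/[Au³⁺]^2.
From E = E° − (0.0592/n) log Q: log Q = (E° − E)·n/0.0592 = (+2.73 − (+2.716))·6/0.0592 = 1.4189.
So 2·log[Au³⁺] = 3·log(0.085) − log Q = -3.2117 − (1.4189) = -4.6306; log[Au³⁺] = -4.6306 / 2 = -2.3153; [Au³⁺] = 10^(-2.3153) ≈ 0.0048 M.

0.0048 M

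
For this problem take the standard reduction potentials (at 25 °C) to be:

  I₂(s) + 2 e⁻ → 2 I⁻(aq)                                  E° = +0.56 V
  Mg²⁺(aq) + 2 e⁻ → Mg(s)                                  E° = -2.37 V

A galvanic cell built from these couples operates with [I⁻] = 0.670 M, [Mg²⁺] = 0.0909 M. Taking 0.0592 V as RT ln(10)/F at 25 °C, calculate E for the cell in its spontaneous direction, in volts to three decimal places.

+2.971 V

I₂/I⁻ is the cathode (higher E°), Mg²⁺/Mg the anode: E°cell = +0.56 − (-2.37) = +2.93 V, n = 2.
Overall: I₂(s) + Mg(s) → 2 I⁻(aq) + Mg²⁺(aq)
Q = [I⁻]^2·[Mg²⁺]; log Q = -1.389.
E = E° − (0.0592/n) log Q = +2.93 − (0.0592/2)(-1.389) = +2.971 V.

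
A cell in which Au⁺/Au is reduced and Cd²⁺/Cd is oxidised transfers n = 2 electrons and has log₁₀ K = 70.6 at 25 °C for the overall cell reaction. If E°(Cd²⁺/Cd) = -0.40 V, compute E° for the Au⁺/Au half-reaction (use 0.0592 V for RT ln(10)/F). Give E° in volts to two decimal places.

E°cell = (0.0592/n)·log K = (0.0592/2)(70.6) = +2.090 V.
Since Au⁺/Au is the cathode and Cd²⁺/Cd the anode, E°cell = E°(Au⁺/Au) − E°(Cd²⁺/Cd).
So E°(Au⁺/Au) = E°cell + E°(Cd²⁺/Cd) = +2.090 + (-0.40) = +1.69 V.

+1.69 V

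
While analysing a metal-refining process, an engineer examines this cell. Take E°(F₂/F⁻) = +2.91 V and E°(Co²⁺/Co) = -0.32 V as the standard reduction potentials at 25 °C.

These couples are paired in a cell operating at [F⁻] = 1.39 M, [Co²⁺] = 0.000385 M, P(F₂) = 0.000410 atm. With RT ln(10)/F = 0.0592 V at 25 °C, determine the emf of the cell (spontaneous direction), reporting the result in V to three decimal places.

F₂/F⁻ is the cathode (higher E°), Co²⁺/Co the anode: E°cell = +2.91 − (-0.32) = +3.23 V, n = 2.
Overall: F₂(g) + Co(s) → 2 F⁻(aq) + Co²⁺(aq)
Q = [F⁻]^2·[Co²⁺] / (P(F₂)); log Q = 0.259.
E = E° − (0.0592/n) log Q = +3.23 − (0.0592/2)(0.259) = +3.222 V.

+3.222 V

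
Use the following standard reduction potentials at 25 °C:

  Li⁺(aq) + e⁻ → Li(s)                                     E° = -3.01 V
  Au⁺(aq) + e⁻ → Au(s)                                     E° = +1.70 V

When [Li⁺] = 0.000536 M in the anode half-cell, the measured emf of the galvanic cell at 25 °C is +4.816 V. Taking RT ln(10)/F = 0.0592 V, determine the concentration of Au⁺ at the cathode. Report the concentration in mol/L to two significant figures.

Au⁺/Au is the cathode, Li⁺/Li the anode: E°cell = +4.71 V, n = 1.
Overall reaction: Au⁺(aq) + Li(s) → Au(s) + Li⁺(aq); Q = [Li⁺]^1/[Au⁺]^1.
From E = E° − (0.0592/n) log Q: log Q = (E° − E)·n/0.0592 = (+4.71 − (+4.816))·1/0.0592 = -1.7905.
So 1·log[Au⁺] = 1·log(0.000536) − log Q = -3.2708 − (-1.7905) = -1.4803; [Au⁺] = 10^(-1.4803) ≈ 0.033 M.

0.033 M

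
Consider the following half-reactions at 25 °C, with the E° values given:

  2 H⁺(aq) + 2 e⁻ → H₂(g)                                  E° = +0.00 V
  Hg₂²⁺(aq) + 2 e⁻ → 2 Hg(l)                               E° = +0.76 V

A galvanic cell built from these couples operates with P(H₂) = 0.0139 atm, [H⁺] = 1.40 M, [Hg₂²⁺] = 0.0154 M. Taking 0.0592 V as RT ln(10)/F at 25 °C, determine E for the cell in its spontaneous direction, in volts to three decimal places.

Hg₂²⁺/Hg is the cathode (higher E°), H⁺/H₂ the anode: E°cell = +0.76 − (+0.00) = +0.76 V, n = 2.
Overall: Hg₂²⁺(aq) + H₂(g) → 2 Hg(l) + 2 H⁺(aq)
Q = [H⁺]^2 / ([Hg₂²⁺]·P(H₂)); log Q = 3.962.
E = E° − (0.0592/n) log Q = +0.76 − (0.0592/2)(3.962) = +0.643 V.

+0.643 V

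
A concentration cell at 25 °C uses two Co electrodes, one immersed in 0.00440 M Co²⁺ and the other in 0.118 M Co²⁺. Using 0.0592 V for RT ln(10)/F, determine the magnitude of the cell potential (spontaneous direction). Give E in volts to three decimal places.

+0.042 V

For a concentration cell E°cell = 0. The 0.118 M side is the cathode (reduction is favoured where [Co²⁺] is higher).
With n = 2, E = −(0.0592/2) log([Co²⁺]ₐₙ/[Co²⁺]꜀ₐₜ) = −(0.0592/2) log(0.0044/0.118) = −(0.0592/2)(-1.428) = +0.042 V.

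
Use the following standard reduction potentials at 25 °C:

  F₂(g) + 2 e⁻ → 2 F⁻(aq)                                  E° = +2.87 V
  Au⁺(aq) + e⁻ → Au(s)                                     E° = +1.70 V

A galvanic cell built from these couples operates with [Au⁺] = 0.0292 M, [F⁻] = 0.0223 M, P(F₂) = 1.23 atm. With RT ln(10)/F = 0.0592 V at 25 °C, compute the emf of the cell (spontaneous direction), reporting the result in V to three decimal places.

+1.361 V

F₂/F⁻ is the cathode (higher E°), Au⁺/Au the anode: E°cell = +2.87 − (+1.70) = +1.17 V, n = 2.
Overall: F₂(g) + 2 Au(s) → 2 F⁻(aq) + 2 Au⁺(aq)
Q = [F⁻]^2·[Au⁺]^2 / (P(F₂)); log Q = -6.463.
E = E° − (0.0592/n) log Q = +1.17 − (0.0592/2)(-6.463) = +1.361 V.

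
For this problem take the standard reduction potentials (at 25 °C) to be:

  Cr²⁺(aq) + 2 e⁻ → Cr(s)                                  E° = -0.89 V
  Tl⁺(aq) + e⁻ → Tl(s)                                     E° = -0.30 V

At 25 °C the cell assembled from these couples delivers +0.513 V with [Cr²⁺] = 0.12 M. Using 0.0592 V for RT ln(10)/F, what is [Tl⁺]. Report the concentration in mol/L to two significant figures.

0.017 M

Tl⁺/Tl is the cathode, Cr²⁺/Cr the anode: E°cell = +0.59 V, n = 2.
Overall reaction: 2 Tl⁺(aq) + Cr(s) → 2 Tl(s) + Cr²⁺(aq); Q = [Cr²⁺]^1/[Tl⁺]^2.
From E = E° − (0.0592/n) log Q: log Q = (E° − E)·n/0.0592 = (+0.59 − (+0.513))·2/0.0592 = 2.6014.
So 2·log[Tl⁺] = 1·log(0.12) − log Q = -0.9208 − (2.6014) = -3.5222; log[Tl⁺] = -3.5222 / 2 = -1.7611; [Tl⁺] = 10^(-1.7611) ≈ 0.017 M.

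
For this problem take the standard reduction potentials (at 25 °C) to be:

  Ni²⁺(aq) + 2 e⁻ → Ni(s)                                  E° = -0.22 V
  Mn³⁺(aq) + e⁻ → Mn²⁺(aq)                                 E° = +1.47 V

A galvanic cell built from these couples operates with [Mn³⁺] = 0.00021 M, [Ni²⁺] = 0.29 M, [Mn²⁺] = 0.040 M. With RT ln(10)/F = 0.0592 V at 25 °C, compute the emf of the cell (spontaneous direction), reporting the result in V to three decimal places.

+1.571 V

Mn³⁺/Mn²⁺ is the cathode (higher E°), Ni²⁺/Ni the anode: E°cell = +1.47 − (-0.22) = +1.69 V, n = 2.
Overall: 2 Mn³⁺(aq) + Ni(s) → 2 Mn²⁺(aq) + Ni²⁺(aq)
Q = [Mn²⁺]^2·[Ni²⁺] / ([Mn³⁺]^2); log Q = 4.022.
E = E° − (0.0592/n) log Q = +1.69 − (0.0592/2)(4.022) = +1.571 V.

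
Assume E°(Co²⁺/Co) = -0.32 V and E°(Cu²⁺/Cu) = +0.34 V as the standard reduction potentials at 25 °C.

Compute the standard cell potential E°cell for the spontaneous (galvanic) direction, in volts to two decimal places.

+0.66 V

The Cu²⁺/Cu couple has the higher reduction potential, so it is the cathode; Co²⁺/Co is oxidised at the anode.
E°cell = E°(cathode) − E°(anode) = (+0.34) − (-0.32) = +0.66 V.
Since E°cell > 0, the reaction is spontaneous under standard conditions.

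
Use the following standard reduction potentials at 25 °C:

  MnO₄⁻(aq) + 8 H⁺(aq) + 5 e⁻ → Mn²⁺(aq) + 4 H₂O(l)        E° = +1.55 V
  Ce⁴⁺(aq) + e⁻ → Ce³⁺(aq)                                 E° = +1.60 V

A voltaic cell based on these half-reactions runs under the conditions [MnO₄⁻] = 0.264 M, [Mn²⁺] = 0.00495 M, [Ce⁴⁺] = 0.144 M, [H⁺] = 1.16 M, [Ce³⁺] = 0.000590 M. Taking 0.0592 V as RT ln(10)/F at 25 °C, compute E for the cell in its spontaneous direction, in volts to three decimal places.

+0.165 V

Ce⁴⁺/Ce³⁺ is the cathode (higher E°), MnO₄⁻/Mn²⁺ the anode: E°cell = +1.60 − (+1.55) = +0.05 V, n = 5.
Overall: 5 Ce⁴⁺(aq) + Mn²⁺(aq) + 4 H₂O(l) → 5 Ce³⁺(aq) + MnO₄⁻(aq) + 8 H⁺(aq)
Q = [Ce³⁺]^5·[MnO₄⁻]·[H⁺]^8 / ([Ce⁴⁺]^5·[Mn²⁺]); log Q = -9.695.
E = E° − (0.0592/n) log Q = +0.05 − (0.0592/5)(-9.695) = +0.165 V.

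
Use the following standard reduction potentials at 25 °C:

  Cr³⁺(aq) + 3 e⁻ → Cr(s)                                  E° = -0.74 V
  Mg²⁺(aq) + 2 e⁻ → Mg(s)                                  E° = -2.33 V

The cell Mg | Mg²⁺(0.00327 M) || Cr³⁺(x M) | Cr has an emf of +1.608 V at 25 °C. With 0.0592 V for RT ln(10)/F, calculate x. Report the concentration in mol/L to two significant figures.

Cr³⁺/Cr is the cathode, Mg²⁺/Mg the anode: E°cell = +1.59 V, n = 6.
Overall reaction: 2 Cr³⁺(aq) + 3 Mg(s) → 2 Cr(s) + 3 Mg²⁺(aq); Q = [Mg²⁺]^3/[Cr³⁺]^2.
From E = E° − (0.0592/n) log Q: log Q = (E° − E)·n/0.0592 = (+1.59 − (+1.608))·6/0.0592 = -1.8243.
So 2·log[Cr³⁺] = 3·log(0.00327) − log Q = -7.4564 − (-1.8243) = -5.6321; log[Cr³⁺] = -5.6321 / 2 = -2.8161; [Cr³⁺] = 10^(-2.8161) ≈ 0.0015 M.

0.0015 M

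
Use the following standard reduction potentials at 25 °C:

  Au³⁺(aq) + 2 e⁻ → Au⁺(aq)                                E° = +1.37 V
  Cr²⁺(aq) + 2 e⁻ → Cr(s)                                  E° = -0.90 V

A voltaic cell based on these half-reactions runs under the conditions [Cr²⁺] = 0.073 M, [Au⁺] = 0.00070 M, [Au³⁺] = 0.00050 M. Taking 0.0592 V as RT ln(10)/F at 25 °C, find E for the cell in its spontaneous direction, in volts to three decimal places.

+2.299 V

Au³⁺/Au⁺ is the cathode (higher E°), Cr²⁺/Cr the anode: E°cell = +1.37 − (-0.90) = +2.27 V, n = 2.
Overall: Au³⁺(aq) + Cr(s) → Au⁺(aq) + Cr²⁺(aq)
Q = [Au⁺]·[Cr²⁺] / ([Au³⁺]); log Q = -0.991.
E = E° − (0.0592/n) log Q = +2.27 − (0.0592/2)(-0.991) = +2.299 V.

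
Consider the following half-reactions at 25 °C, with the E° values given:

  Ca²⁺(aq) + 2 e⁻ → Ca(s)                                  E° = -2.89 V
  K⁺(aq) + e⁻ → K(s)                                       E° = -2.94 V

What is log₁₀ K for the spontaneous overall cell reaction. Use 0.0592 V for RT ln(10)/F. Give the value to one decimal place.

Cathode: Ca²⁺/Ca; anode: K⁺/K. E°cell = +0.05 V, n = 2.
log K = nE°cell / 0.0592 = (2)(+0.05) / 0.0592 = 1.7.

1.7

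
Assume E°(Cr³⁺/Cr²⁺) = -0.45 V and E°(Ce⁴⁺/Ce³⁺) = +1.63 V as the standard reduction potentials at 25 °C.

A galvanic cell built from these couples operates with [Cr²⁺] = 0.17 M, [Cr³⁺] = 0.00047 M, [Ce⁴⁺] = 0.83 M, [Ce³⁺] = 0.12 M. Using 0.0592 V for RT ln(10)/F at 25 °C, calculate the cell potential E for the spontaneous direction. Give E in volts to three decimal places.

Ce⁴⁺/Ce³⁺ is the cathode (higher E°), Cr³⁺/Cr²⁺ the anode: E°cell = +1.63 − (-0.45) = +2.08 V, n = 1.
Overall: Ce⁴⁺(aq) + Cr²⁺(aq) → Ce³⁺(aq) + Cr³⁺(aq)
Q = [Ce³⁺]·[Cr³⁺] / ([Ce⁴⁺]·[Cr²⁺]); log Q = -3.398.
E = E° − (0.0592/n) log Q = +2.08 − (0.0592/1)(-3.398) = +2.281 V.

+2.281 V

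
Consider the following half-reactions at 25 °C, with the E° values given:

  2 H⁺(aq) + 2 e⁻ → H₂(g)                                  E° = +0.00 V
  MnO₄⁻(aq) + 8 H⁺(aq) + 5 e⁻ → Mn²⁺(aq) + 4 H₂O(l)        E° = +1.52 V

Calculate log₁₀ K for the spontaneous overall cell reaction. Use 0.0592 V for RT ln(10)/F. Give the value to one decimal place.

256.8

Cathode: MnO₄⁻/Mn²⁺; anode: H⁺/H₂. E°cell = +1.52 V, n = 10.
log K = nE°cell / 0.0592 = (10)(+1.52) / 0.0592 = 256.8.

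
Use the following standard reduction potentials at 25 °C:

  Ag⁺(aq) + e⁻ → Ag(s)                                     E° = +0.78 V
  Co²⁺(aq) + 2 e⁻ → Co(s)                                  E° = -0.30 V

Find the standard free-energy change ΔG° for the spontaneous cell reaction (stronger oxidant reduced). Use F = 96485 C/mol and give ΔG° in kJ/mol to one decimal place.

-208.4 kJ/mol

Ag⁺/Ag (E° = +0.78 V) is the cathode; Co²⁺/Co (E° = -0.30 V) is the anode, so E°cell = +1.08 V.
Balancing electrons gives n = 2 (lcm of 1 and 2).
ΔG° = −nFE° = −(2)(96485)(+1.08) = -208,408 J = -208.4 kJ/mol.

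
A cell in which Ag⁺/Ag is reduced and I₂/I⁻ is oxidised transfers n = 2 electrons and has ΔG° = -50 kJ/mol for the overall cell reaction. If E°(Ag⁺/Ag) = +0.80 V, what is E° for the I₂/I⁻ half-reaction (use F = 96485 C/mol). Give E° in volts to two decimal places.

+0.54 V

E°cell = −ΔG°/(nF) = −(-50×10³)/((2)(96485)) = +0.259 V.
Since Ag⁺/Ag is the cathode and I₂/I⁻ the anode, E°cell = E°(Ag⁺/Ag) − E°(I₂/I⁻).
So E°(I₂/I⁻) = E°(Ag⁺/Ag) − E°cell = (+0.80) − (+0.259) = +0.54 V.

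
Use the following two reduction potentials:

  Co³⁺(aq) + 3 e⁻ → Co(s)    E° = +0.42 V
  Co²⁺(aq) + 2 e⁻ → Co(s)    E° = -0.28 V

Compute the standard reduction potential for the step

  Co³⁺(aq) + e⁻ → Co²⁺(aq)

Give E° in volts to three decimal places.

+1.820 V

Sequential free energies add, so n₃E°₃ = n₁E°₁ + n₂E°₂.
With n₃ = 3, and the known step contributing 2×(-0.28) V, the unknown satisfies 1·E° = 3×(+0.42) − 2×(-0.28) = +1.820.
E° = +1.820 / 1 = +1.820 V.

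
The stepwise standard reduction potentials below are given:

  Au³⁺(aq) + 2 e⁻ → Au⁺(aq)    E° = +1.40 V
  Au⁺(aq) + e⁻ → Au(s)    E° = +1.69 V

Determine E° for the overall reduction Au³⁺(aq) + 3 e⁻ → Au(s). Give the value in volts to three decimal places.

+1.497 V

Since ΔG° = −nFE° is additive over sequential reductions, n₃E°₃ = n₁E°₁ + n₂E°₂.
E°₃ = (2×+1.40 + 1×+1.69) / 3 = (+4.490) / 3 = +1.497 V.
Simply averaging or adding the two E° values would be wrong; the electron-weighted sum is required.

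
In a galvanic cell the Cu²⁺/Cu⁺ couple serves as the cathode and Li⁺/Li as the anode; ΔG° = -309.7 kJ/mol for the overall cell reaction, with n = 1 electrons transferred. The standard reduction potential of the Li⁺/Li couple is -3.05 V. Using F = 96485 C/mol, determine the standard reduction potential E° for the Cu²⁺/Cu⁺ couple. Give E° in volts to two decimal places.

E°cell = −ΔG°/(nF) = −(-309.7×10³)/((1)(96485)) = +3.210 V.
Since Cu²⁺/Cu⁺ is the cathode and Li⁺/Li the anode, E°cell = E°(Cu²⁺/Cu⁺) − E°(Li⁺/Li).
So E°(Cu²⁺/Cu⁺) = E°cell + E°(Li⁺/Li) = +3.210 + (-3.05) = +0.16 V.

+0.16 V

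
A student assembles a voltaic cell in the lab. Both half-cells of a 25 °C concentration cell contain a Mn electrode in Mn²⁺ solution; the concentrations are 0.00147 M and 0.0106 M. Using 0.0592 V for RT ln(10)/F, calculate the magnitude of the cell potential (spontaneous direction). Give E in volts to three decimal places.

+0.025 V

For a concentration cell E°cell = 0. The 0.0106 M side is the cathode (reduction is favoured where [Mn²⁺] is higher).
With n = 2, E = −(0.0592/2) log([Mn²⁺]ₐₙ/[Mn²⁺]꜀ₐₜ) = −(0.0592/2) log(0.00147/0.0106) = −(0.0592/2)(-0.858) = +0.025 V.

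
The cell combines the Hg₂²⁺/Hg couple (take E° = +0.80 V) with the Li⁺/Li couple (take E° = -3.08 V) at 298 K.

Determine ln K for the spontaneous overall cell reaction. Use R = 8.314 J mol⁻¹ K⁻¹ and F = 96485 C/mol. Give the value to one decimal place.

Cathode: Hg₂²⁺/Hg; anode: Li⁺/Li. E°cell = (+0.80) − (-3.08) = +3.88 V, with n = 2.
ΔG° = −nFE° = −RT ln K, so ln K = nFE°/(RT) = (2)(96485)(+3.88) / ((8.314)(298)) = 302.201.

302.2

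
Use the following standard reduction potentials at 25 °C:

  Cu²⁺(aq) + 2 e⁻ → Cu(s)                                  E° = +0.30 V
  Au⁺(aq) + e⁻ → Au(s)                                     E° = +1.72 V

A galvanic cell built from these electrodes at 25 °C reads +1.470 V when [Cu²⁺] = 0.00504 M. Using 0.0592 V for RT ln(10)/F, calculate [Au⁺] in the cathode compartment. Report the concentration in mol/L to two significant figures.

Au⁺/Au is the cathode, Cu²⁺/Cu the anode: E°cell = +1.42 V, n = 2.
Overall reaction: 2 Au⁺(aq) + Cu(s) → 2 Au(s) + Cu²⁺(aq); Q = [Cu²⁺]^1/[Au⁺]^2.
From E = E° − (0.0592/n) log Q: log Q = (E° − E)·n/0.0592 = (+1.42 − (+1.470))·2/0.0592 = -1.6892.
So 2·log[Au⁺] = 1·log(0.00504) − log Q = -2.2976 − (-1.6892) = -0.6084; log[Au⁺] = -0.6084 / 2 = -0.3042; [Au⁺] = 10^(-0.3042) ≈ 0.50 M.

0.50 M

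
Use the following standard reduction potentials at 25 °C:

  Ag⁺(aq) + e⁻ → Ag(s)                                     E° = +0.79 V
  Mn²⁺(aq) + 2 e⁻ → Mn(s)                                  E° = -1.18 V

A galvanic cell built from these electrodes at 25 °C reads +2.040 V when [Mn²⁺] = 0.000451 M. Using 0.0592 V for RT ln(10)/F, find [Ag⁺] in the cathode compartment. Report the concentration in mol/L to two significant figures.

Ag⁺/Ag is the cathode, Mn²⁺/Mn the anode: E°cell = +1.97 V, n = 2.
Overall reaction: 2 Ag⁺(aq) + Mn(s) → 2 Ag(s) + Mn²⁺(aq); Q = [Mn²⁺]^1/[Ag⁺]^2.
From E = E° − (0.0592/n) log Q: log Q = (E° − E)·n/0.0592 = (+1.97 − (+2.040))·2/0.0592 = -2.3649.
So 2·log[Ag⁺] = 1·log(0.000451) − log Q = -3.3458 − (-2.3649) = -0.9809; log[Ag⁺] = -0.9809 / 2 = -0.4904; [Ag⁺] = 10^(-0.4904) ≈ 0.32 M.

0.32 M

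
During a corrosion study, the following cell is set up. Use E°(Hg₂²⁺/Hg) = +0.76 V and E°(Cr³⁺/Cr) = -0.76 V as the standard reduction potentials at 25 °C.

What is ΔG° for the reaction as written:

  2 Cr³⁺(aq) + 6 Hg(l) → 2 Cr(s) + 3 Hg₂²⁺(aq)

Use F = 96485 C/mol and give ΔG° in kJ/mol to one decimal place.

+879.9 kJ/mol

As written, Cr³⁺/Cr is reduced (cathode) and Hg₂²⁺/Hg is oxidised (anode), so E°cell = (-0.76) − (+0.76) = -1.52 V.
Balancing electrons gives n = 6.
ΔG° = −nFE° = −(6)(96485)(-1.52) = 879,943 J = +879.9 kJ/mol.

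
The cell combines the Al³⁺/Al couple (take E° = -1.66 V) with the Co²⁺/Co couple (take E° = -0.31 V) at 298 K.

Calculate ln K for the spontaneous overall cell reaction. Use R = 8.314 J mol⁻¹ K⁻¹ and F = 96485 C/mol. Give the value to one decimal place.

315.4

Cathode: Co²⁺/Co; anode: Al³⁺/Al. E°cell = (-0.31) − (-1.66) = +1.35 V, with n = 6.
ΔG° = −nFE° = −RT ln K, so ln K = nFE°/(RT) = (6)(96485)(+1.35) / ((8.314)(298)) = 315.441.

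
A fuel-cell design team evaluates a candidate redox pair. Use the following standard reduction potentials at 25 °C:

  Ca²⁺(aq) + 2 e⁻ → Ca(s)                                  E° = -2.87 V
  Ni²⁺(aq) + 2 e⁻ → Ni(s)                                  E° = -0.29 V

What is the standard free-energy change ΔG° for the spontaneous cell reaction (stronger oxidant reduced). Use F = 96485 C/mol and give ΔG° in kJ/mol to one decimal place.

-497.9 kJ/mol

Ni²⁺/Ni (E° = -0.29 V) is the cathode; Ca²⁺/Ca (E° = -2.87 V) is the anode, so E°cell = +2.58 V.
Balancing electrons gives n = 2 (lcm of 2 and 2).
ΔG° = −nFE° = −(2)(96485)(+2.58) = -497,863 J = -497.9 kJ/mol.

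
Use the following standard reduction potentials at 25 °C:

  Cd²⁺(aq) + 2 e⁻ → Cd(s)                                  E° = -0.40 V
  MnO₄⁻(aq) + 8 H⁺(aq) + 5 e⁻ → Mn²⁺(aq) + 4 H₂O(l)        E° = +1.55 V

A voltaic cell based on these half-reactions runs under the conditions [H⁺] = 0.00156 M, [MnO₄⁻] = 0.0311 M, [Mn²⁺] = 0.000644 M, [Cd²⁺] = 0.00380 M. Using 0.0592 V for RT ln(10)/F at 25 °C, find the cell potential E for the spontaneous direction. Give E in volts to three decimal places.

MnO₄⁻/Mn²⁺ is the cathode (higher E°), Cd²⁺/Cd the anode: E°cell = +1.55 − (-0.40) = +1.95 V, n = 10.
Overall: 2 MnO₄⁻(aq) + 16 H⁺(aq) + 5 Cd(s) → 2 Mn²⁺(aq) + 8 H₂O(l) + 5 Cd²⁺(aq)
Q = [Mn²⁺]^2·[Cd²⁺]^5 / ([MnO₄⁻]^2·[H⁺]^16); log Q = 29.441.
E = E° − (0.0592/n) log Q = +1.95 − (0.0592/10)(29.441) = +1.776 V.

+1.776 V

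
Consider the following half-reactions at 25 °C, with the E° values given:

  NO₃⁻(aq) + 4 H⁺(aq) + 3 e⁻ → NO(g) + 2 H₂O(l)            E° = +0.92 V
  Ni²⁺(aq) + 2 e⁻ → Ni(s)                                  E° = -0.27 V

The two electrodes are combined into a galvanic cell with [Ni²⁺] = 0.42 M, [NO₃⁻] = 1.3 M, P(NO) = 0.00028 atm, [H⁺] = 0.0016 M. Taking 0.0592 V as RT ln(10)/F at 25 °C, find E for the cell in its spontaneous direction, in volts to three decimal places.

+1.053 V

NO₃⁻/NO is the cathode (higher E°), Ni²⁺/Ni the anode: E°cell = +0.92 − (-0.27) = +1.19 V, n = 6.
Overall: 2 NO₃⁻(aq) + 8 H⁺(aq) + 3 Ni(s) → 2 NO(g) + 4 H₂O(l) + 3 Ni²⁺(aq)
Q = P(NO)^2·[Ni²⁺]^3 / ([NO₃⁻]^2·[H⁺]^8); log Q = 13.903.
E = E° − (0.0592/n) log Q = +1.19 − (0.0592/6)(13.903) = +1.053 V.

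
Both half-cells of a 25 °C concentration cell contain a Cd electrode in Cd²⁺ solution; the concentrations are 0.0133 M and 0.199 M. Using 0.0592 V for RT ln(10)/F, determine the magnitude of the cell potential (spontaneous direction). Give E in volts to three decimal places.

For a concentration cell E°cell = 0. The 0.199 M side is the cathode (reduction is favoured where [Cd²⁺] is higher).
With n = 2, E = −(0.0592/2) log([Cd²⁺]ₐₙ/[Cd²⁺]꜀ₐₜ) = −(0.0592/2) log(0.0133/0.199) = −(0.0592/2)(-1.175) = +0.035 V.

+0.035 V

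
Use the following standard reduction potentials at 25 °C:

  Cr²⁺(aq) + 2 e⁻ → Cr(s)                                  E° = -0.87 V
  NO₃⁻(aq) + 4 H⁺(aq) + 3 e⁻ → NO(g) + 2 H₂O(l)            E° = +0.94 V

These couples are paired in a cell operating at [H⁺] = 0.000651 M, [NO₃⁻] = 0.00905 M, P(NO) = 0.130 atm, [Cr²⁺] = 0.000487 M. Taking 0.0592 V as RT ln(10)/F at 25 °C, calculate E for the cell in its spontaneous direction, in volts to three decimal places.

NO₃⁻/NO is the cathode (higher E°), Cr²⁺/Cr the anode: E°cell = +0.94 − (-0.87) = +1.81 V, n = 6.
Overall: 2 NO₃⁻(aq) + 8 H⁺(aq) + 3 Cr(s) → 2 NO(g) + 4 H₂O(l) + 3 Cr²⁺(aq)
Q = P(NO)^2·[Cr²⁺]^3 / ([NO₃⁻]^2·[H⁺]^8); log Q = 17.869.
E = E° − (0.0592/n) log Q = +1.81 − (0.0592/6)(17.869) = +1.634 V.

+1.634 V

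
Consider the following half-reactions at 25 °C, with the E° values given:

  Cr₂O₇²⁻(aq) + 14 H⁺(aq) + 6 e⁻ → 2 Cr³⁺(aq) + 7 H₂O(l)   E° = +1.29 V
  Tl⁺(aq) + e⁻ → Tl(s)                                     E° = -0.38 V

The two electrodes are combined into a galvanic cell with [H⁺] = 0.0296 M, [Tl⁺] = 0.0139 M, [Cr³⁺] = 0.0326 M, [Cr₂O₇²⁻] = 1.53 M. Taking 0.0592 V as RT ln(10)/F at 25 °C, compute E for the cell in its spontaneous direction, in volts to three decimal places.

+1.600 V

Cr₂O₇²⁻/Cr³⁺ is the cathode (higher E°), Tl⁺/Tl the anode: E°cell = +1.29 − (-0.38) = +1.67 V, n = 6.
Overall: Cr₂O₇²⁻(aq) + 14 H⁺(aq) + 6 Tl(s) → 2 Cr³⁺(aq) + 7 H₂O(l) + 6 Tl⁺(aq)
Q = [Cr³⁺]^2·[Tl⁺]^6 / ([Cr₂O₇²⁻]·[H⁺]^14); log Q = 7.102.
E = E° − (0.0592/n) log Q = +1.67 − (0.0592/6)(7.102) = +1.600 V.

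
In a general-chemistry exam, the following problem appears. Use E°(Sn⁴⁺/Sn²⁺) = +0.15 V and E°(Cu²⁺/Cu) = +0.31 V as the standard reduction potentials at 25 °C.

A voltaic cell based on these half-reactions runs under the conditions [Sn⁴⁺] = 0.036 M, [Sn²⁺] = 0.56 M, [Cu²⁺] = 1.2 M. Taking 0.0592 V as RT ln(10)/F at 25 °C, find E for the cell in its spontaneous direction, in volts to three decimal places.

Cu²⁺/Cu is the cathode (higher E°), Sn⁴⁺/Sn²⁺ the anode: E°cell = +0.31 − (+0.15) = +0.16 V, n = 2.
Overall: Cu²⁺(aq) + Sn²⁺(aq) → Cu(s) + Sn⁴⁺(aq)
Q = [Sn⁴⁺] / ([Cu²⁺]·[Sn²⁺]); log Q = -1.271.
E = E° − (0.0592/n) log Q = +0.16 − (0.0592/2)(-1.271) = +0.198 V.

+0.198 V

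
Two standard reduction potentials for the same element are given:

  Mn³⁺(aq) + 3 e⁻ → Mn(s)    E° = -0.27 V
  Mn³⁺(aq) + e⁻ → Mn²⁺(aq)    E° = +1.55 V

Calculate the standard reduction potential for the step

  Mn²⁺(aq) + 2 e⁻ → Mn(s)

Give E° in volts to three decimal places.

Sequential free energies add, so n₃E°₃ = n₁E°₁ + n₂E°₂.
With n₃ = 3, and the known step contributing 1×(+1.55) V, the unknown satisfies 2·E° = 3×(-0.27) − 1×(+1.55) = -2.360.
E° = -2.360 / 2 = -1.180 V.

-1.180 V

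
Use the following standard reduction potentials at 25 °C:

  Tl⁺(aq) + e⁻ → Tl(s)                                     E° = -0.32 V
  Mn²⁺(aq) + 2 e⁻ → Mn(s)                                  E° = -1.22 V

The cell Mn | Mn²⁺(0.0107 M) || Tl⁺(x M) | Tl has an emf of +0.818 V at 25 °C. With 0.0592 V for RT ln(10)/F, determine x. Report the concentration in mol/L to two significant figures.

0.0043 M

Tl⁺/Tl is the cathode, Mn²⁺/Mn the anode: E°cell = +0.90 V, n = 2.
Overall reaction: 2 Tl⁺(aq) + Mn(s) → 2 Tl(s) + Mn²⁺(aq); Q = [Mn²⁺]^1/[Tl⁺]^2.
From E = E° − (0.0592/n) log Q: log Q = (E° − E)·n/0.0592 = (+0.90 − (+0.818))·2/0.0592 = 2.7703.
So 2·log[Tl⁺] = 1·log(0.0107) − log Q = -1.9706 − (2.7703) = -4.7409; log[Tl⁺] = -4.7409 / 2 = -2.3704; [Tl⁺] = 10^(-2.3704) ≈ 0.0043 M.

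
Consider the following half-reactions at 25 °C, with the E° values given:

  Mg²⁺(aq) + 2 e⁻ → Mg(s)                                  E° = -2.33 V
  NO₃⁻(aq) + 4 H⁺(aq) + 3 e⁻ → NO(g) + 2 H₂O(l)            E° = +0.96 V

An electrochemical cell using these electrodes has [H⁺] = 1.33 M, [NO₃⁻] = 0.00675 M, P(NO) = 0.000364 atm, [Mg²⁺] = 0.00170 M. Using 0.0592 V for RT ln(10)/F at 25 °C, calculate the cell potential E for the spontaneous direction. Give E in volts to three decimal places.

+3.407 V

NO₃⁻/NO is the cathode (higher E°), Mg²⁺/Mg the anode: E°cell = +0.96 − (-2.33) = +3.29 V, n = 6.
Overall: 2 NO₃⁻(aq) + 8 H⁺(aq) + 3 Mg(s) → 2 NO(g) + 4 H₂O(l) + 3 Mg²⁺(aq)
Q = P(NO)^2·[Mg²⁺]^3 / ([NO₃⁻]^2·[H⁺]^8); log Q = -11.836.
E = E° − (0.0592/n) log Q = +3.29 − (0.0592/6)(-11.836) = +3.407 V.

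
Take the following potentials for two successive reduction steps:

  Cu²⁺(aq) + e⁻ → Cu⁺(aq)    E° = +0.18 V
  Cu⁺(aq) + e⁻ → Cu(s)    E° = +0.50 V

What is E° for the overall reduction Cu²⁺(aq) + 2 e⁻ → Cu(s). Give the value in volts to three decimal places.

+0.340 V

Since ΔG° = −nFE° is additive over sequential reductions, n₃E°₃ = n₁E°₁ + n₂E°₂.
E°₃ = (1×+0.18 + 1×+0.50) / 2 = (+0.680) / 2 = +0.340 V.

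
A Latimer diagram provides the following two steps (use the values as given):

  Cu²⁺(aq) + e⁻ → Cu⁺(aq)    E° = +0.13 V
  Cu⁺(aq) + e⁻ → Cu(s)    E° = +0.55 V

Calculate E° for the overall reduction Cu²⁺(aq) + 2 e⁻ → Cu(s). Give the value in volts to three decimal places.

+0.340 V

Standard free energies of sequential steps add: ΔG°₃ = ΔG°₁ + ΔG°₂, so n₃E°₃ = n₁E°₁ + n₂E°₂.
E°₃ = (1×+0.13 + 1×+0.55) / 2 = (+0.680) / 2 = +0.340 V.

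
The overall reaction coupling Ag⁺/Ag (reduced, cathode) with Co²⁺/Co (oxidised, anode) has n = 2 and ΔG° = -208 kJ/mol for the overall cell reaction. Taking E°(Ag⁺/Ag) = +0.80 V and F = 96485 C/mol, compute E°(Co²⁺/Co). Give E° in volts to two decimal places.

E°cell = −ΔG°/(nF) = −(-208×10³)/((2)(96485)) = +1.078 V.
Since Ag⁺/Ag is the cathode and Co²⁺/Co the anode, E°cell = E°(Ag⁺/Ag) − E°(Co²⁺/Co).
So E°(Co²⁺/Co) = E°(Ag⁺/Ag) − E°cell = (+0.80) − (+1.078) = -0.28 V.

-0.28 V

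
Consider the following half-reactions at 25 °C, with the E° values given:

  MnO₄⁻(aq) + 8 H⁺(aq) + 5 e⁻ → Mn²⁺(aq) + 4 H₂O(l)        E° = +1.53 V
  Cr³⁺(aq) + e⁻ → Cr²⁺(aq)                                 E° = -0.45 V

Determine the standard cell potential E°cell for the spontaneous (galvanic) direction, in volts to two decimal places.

+1.98 V

The MnO₄⁻/Mn²⁺ couple has the higher reduction potential, so it is the cathode; Cr³⁺/Cr²⁺ is oxidised at the anode.
E°cell = E°(cathode) − E°(anode) = (+1.53) − (-0.45) = +1.98 V.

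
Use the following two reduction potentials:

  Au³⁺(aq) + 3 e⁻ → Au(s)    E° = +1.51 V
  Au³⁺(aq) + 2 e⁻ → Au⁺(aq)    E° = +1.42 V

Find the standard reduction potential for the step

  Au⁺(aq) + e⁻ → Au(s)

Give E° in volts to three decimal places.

Sequential free energies add, so n₃E°₃ = n₁E°₁ + n₂E°₂.
With n₃ = 3, and the known step contributing 2×(+1.42) V, the unknown satisfies 1·E° = 3×(+1.51) − 2×(+1.42) = +1.690.
E° = +1.690 / 1 = +1.690 V.

+1.690 V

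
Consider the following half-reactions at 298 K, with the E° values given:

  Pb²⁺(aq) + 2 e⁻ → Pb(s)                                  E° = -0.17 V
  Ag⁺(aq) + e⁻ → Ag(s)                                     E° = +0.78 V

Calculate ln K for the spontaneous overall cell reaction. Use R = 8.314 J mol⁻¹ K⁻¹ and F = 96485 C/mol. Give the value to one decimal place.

74.0

Cathode: Ag⁺/Ag; anode: Pb²⁺/Pb. E°cell = (+0.78) − (-0.17) = +0.95 V, with n = 2.
ΔG° = −nFE° = −RT ln K, so ln K = nFE°/(RT) = (2)(96485)(+0.95) / ((8.314)(298)) = 73.992.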